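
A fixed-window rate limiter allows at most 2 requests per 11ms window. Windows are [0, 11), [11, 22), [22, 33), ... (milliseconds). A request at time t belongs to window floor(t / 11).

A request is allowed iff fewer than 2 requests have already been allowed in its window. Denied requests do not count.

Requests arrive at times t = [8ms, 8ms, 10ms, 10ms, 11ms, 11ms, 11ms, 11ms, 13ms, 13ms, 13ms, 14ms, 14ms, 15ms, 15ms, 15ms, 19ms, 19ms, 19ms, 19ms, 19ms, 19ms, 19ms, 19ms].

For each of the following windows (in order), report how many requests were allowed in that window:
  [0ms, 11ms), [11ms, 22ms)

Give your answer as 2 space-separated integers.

Processing requests:
  req#1 t=8ms (window 0): ALLOW
  req#2 t=8ms (window 0): ALLOW
  req#3 t=10ms (window 0): DENY
  req#4 t=10ms (window 0): DENY
  req#5 t=11ms (window 1): ALLOW
  req#6 t=11ms (window 1): ALLOW
  req#7 t=11ms (window 1): DENY
  req#8 t=11ms (window 1): DENY
  req#9 t=13ms (window 1): DENY
  req#10 t=13ms (window 1): DENY
  req#11 t=13ms (window 1): DENY
  req#12 t=14ms (window 1): DENY
  req#13 t=14ms (window 1): DENY
  req#14 t=15ms (window 1): DENY
  req#15 t=15ms (window 1): DENY
  req#16 t=15ms (window 1): DENY
  req#17 t=19ms (window 1): DENY
  req#18 t=19ms (window 1): DENY
  req#19 t=19ms (window 1): DENY
  req#20 t=19ms (window 1): DENY
  req#21 t=19ms (window 1): DENY
  req#22 t=19ms (window 1): DENY
  req#23 t=19ms (window 1): DENY
  req#24 t=19ms (window 1): DENY

Allowed counts by window: 2 2

Answer: 2 2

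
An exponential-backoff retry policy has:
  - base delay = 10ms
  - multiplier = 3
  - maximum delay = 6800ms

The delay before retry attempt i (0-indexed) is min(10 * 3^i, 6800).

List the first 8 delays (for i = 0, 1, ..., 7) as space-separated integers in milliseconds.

Computing each delay:
  i=0: min(10*3^0, 6800) = 10
  i=1: min(10*3^1, 6800) = 30
  i=2: min(10*3^2, 6800) = 90
  i=3: min(10*3^3, 6800) = 270
  i=4: min(10*3^4, 6800) = 810
  i=5: min(10*3^5, 6800) = 2430
  i=6: min(10*3^6, 6800) = 6800
  i=7: min(10*3^7, 6800) = 6800

Answer: 10 30 90 270 810 2430 6800 6800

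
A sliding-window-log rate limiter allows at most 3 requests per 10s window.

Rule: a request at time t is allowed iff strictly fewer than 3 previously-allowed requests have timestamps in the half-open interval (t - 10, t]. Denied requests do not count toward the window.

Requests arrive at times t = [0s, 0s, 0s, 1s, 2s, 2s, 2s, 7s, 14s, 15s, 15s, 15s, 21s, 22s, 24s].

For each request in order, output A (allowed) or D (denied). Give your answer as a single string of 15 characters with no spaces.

Answer: AAADDDDDAAADDDA

Derivation:
Tracking allowed requests in the window:
  req#1 t=0s: ALLOW
  req#2 t=0s: ALLOW
  req#3 t=0s: ALLOW
  req#4 t=1s: DENY
  req#5 t=2s: DENY
  req#6 t=2s: DENY
  req#7 t=2s: DENY
  req#8 t=7s: DENY
  req#9 t=14s: ALLOW
  req#10 t=15s: ALLOW
  req#11 t=15s: ALLOW
  req#12 t=15s: DENY
  req#13 t=21s: DENY
  req#14 t=22s: DENY
  req#15 t=24s: ALLOW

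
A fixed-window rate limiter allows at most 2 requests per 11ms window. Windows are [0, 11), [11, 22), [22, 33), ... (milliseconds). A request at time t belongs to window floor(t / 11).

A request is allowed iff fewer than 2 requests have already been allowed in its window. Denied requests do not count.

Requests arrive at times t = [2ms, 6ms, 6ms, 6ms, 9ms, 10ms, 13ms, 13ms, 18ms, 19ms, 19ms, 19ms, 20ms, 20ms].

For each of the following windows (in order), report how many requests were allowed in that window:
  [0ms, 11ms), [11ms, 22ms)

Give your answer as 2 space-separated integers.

Answer: 2 2

Derivation:
Processing requests:
  req#1 t=2ms (window 0): ALLOW
  req#2 t=6ms (window 0): ALLOW
  req#3 t=6ms (window 0): DENY
  req#4 t=6ms (window 0): DENY
  req#5 t=9ms (window 0): DENY
  req#6 t=10ms (window 0): DENY
  req#7 t=13ms (window 1): ALLOW
  req#8 t=13ms (window 1): ALLOW
  req#9 t=18ms (window 1): DENY
  req#10 t=19ms (window 1): DENY
  req#11 t=19ms (window 1): DENY
  req#12 t=19ms (window 1): DENY
  req#13 t=20ms (window 1): DENY
  req#14 t=20ms (window 1): DENY

Allowed counts by window: 2 2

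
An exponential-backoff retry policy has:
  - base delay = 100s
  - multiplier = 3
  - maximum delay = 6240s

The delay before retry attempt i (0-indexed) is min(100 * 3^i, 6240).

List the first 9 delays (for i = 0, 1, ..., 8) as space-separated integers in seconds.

Answer: 100 300 900 2700 6240 6240 6240 6240 6240

Derivation:
Computing each delay:
  i=0: min(100*3^0, 6240) = 100
  i=1: min(100*3^1, 6240) = 300
  i=2: min(100*3^2, 6240) = 900
  i=3: min(100*3^3, 6240) = 2700
  i=4: min(100*3^4, 6240) = 6240
  i=5: min(100*3^5, 6240) = 6240
  i=6: min(100*3^6, 6240) = 6240
  i=7: min(100*3^7, 6240) = 6240
  i=8: min(100*3^8, 6240) = 6240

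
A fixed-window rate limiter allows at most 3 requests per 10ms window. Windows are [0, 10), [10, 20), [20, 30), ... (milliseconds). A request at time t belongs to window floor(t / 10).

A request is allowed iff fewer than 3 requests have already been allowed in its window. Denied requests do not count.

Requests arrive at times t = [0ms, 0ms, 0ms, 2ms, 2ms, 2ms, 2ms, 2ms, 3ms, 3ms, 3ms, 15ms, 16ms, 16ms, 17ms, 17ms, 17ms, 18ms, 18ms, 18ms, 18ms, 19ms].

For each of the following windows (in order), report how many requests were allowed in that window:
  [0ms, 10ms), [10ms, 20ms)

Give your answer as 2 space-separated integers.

Answer: 3 3

Derivation:
Processing requests:
  req#1 t=0ms (window 0): ALLOW
  req#2 t=0ms (window 0): ALLOW
  req#3 t=0ms (window 0): ALLOW
  req#4 t=2ms (window 0): DENY
  req#5 t=2ms (window 0): DENY
  req#6 t=2ms (window 0): DENY
  req#7 t=2ms (window 0): DENY
  req#8 t=2ms (window 0): DENY
  req#9 t=3ms (window 0): DENY
  req#10 t=3ms (window 0): DENY
  req#11 t=3ms (window 0): DENY
  req#12 t=15ms (window 1): ALLOW
  req#13 t=16ms (window 1): ALLOW
  req#14 t=16ms (window 1): ALLOW
  req#15 t=17ms (window 1): DENY
  req#16 t=17ms (window 1): DENY
  req#17 t=17ms (window 1): DENY
  req#18 t=18ms (window 1): DENY
  req#19 t=18ms (window 1): DENY
  req#20 t=18ms (window 1): DENY
  req#21 t=18ms (window 1): DENY
  req#22 t=19ms (window 1): DENY

Allowed counts by window: 3 3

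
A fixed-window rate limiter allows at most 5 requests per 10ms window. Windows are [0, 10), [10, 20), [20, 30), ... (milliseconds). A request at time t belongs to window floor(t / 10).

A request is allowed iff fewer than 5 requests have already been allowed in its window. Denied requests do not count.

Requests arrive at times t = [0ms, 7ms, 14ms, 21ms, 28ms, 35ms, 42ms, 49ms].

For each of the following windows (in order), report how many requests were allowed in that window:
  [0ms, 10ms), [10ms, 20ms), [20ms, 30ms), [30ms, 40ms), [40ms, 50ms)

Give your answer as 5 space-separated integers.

Processing requests:
  req#1 t=0ms (window 0): ALLOW
  req#2 t=7ms (window 0): ALLOW
  req#3 t=14ms (window 1): ALLOW
  req#4 t=21ms (window 2): ALLOW
  req#5 t=28ms (window 2): ALLOW
  req#6 t=35ms (window 3): ALLOW
  req#7 t=42ms (window 4): ALLOW
  req#8 t=49ms (window 4): ALLOW

Allowed counts by window: 2 1 2 1 2

Answer: 2 1 2 1 2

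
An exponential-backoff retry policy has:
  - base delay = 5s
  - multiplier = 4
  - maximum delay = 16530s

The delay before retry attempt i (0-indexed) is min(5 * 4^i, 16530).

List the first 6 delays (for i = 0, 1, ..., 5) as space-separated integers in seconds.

Computing each delay:
  i=0: min(5*4^0, 16530) = 5
  i=1: min(5*4^1, 16530) = 20
  i=2: min(5*4^2, 16530) = 80
  i=3: min(5*4^3, 16530) = 320
  i=4: min(5*4^4, 16530) = 1280
  i=5: min(5*4^5, 16530) = 5120

Answer: 5 20 80 320 1280 5120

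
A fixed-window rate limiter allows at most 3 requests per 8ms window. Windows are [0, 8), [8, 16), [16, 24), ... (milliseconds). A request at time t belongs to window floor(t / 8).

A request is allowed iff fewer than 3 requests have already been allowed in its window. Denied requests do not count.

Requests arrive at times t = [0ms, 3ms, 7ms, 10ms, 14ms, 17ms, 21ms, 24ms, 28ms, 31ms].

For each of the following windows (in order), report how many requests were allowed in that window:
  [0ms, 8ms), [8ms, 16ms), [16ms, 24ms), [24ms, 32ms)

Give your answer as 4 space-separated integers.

Processing requests:
  req#1 t=0ms (window 0): ALLOW
  req#2 t=3ms (window 0): ALLOW
  req#3 t=7ms (window 0): ALLOW
  req#4 t=10ms (window 1): ALLOW
  req#5 t=14ms (window 1): ALLOW
  req#6 t=17ms (window 2): ALLOW
  req#7 t=21ms (window 2): ALLOW
  req#8 t=24ms (window 3): ALLOW
  req#9 t=28ms (window 3): ALLOW
  req#10 t=31ms (window 3): ALLOW

Allowed counts by window: 3 2 2 3

Answer: 3 2 2 3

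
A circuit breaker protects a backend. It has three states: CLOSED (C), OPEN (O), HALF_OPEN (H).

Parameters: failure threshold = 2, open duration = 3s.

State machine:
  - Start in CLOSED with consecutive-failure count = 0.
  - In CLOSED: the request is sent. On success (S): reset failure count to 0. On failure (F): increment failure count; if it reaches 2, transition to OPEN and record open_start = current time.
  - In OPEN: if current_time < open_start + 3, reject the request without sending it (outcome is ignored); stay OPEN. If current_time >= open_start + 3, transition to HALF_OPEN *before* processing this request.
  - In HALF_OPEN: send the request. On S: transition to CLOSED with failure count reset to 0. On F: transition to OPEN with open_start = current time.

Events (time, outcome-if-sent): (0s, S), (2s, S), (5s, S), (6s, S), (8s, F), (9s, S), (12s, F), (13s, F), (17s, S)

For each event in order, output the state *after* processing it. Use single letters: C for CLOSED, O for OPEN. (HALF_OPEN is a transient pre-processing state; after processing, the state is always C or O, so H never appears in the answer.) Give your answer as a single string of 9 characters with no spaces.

Answer: CCCCCCCOC

Derivation:
State after each event:
  event#1 t=0s outcome=S: state=CLOSED
  event#2 t=2s outcome=S: state=CLOSED
  event#3 t=5s outcome=S: state=CLOSED
  event#4 t=6s outcome=S: state=CLOSED
  event#5 t=8s outcome=F: state=CLOSED
  event#6 t=9s outcome=S: state=CLOSED
  event#7 t=12s outcome=F: state=CLOSED
  event#8 t=13s outcome=F: state=OPEN
  event#9 t=17s outcome=S: state=CLOSED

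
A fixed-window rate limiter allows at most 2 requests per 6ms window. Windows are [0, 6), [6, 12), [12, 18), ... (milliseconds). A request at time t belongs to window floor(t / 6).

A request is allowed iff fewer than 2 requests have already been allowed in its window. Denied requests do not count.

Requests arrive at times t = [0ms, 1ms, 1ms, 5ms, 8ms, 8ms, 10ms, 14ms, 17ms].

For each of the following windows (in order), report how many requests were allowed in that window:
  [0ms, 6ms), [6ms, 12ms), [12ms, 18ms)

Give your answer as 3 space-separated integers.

Processing requests:
  req#1 t=0ms (window 0): ALLOW
  req#2 t=1ms (window 0): ALLOW
  req#3 t=1ms (window 0): DENY
  req#4 t=5ms (window 0): DENY
  req#5 t=8ms (window 1): ALLOW
  req#6 t=8ms (window 1): ALLOW
  req#7 t=10ms (window 1): DENY
  req#8 t=14ms (window 2): ALLOW
  req#9 t=17ms (window 2): ALLOW

Allowed counts by window: 2 2 2

Answer: 2 2 2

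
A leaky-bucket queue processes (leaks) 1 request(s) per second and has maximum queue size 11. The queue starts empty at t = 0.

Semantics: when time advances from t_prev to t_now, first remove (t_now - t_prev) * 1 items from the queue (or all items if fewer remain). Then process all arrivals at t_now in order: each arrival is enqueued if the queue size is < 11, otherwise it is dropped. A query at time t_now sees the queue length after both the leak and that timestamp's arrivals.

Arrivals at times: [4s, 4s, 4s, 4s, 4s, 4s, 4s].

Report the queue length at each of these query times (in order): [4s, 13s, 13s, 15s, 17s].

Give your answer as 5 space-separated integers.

Answer: 7 0 0 0 0

Derivation:
Queue lengths at query times:
  query t=4s: backlog = 7
  query t=13s: backlog = 0
  query t=13s: backlog = 0
  query t=15s: backlog = 0
  query t=17s: backlog = 0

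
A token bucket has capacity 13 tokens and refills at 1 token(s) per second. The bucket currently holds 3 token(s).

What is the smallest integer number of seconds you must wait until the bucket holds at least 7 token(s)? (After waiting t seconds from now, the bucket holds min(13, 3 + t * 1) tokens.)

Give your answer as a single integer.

Answer: 4

Derivation:
Need 3 + t * 1 >= 7, so t >= 4/1.
Smallest integer t = ceil(4/1) = 4.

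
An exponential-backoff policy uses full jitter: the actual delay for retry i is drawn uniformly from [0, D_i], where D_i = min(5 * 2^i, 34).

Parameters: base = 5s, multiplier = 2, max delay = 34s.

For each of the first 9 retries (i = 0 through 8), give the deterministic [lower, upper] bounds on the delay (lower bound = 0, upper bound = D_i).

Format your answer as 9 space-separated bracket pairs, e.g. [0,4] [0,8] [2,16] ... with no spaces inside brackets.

Computing bounds per retry:
  i=0: D_i=min(5*2^0,34)=5, bounds=[0,5]
  i=1: D_i=min(5*2^1,34)=10, bounds=[0,10]
  i=2: D_i=min(5*2^2,34)=20, bounds=[0,20]
  i=3: D_i=min(5*2^3,34)=34, bounds=[0,34]
  i=4: D_i=min(5*2^4,34)=34, bounds=[0,34]
  i=5: D_i=min(5*2^5,34)=34, bounds=[0,34]
  i=6: D_i=min(5*2^6,34)=34, bounds=[0,34]
  i=7: D_i=min(5*2^7,34)=34, bounds=[0,34]
  i=8: D_i=min(5*2^8,34)=34, bounds=[0,34]

Answer: [0,5] [0,10] [0,20] [0,34] [0,34] [0,34] [0,34] [0,34] [0,34]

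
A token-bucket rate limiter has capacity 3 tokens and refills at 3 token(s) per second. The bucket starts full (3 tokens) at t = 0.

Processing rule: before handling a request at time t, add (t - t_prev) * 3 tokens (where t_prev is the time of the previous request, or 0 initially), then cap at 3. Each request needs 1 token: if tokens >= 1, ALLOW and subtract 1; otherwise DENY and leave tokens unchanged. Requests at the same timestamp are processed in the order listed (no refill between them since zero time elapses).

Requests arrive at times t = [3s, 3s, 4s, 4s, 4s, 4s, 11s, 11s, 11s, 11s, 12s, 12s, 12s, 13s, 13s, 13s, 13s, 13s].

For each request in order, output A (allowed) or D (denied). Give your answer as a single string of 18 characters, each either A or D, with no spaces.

Answer: AAAAADAAADAAAAAADD

Derivation:
Simulating step by step:
  req#1 t=3s: ALLOW
  req#2 t=3s: ALLOW
  req#3 t=4s: ALLOW
  req#4 t=4s: ALLOW
  req#5 t=4s: ALLOW
  req#6 t=4s: DENY
  req#7 t=11s: ALLOW
  req#8 t=11s: ALLOW
  req#9 t=11s: ALLOW
  req#10 t=11s: DENY
  req#11 t=12s: ALLOW
  req#12 t=12s: ALLOW
  req#13 t=12s: ALLOW
  req#14 t=13s: ALLOW
  req#15 t=13s: ALLOW
  req#16 t=13s: ALLOW
  req#17 t=13s: DENY
  req#18 t=13s: DENY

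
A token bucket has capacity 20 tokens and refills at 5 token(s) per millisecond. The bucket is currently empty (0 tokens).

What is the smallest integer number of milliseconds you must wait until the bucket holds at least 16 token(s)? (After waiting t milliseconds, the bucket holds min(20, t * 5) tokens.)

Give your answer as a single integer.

Need t * 5 >= 16, so t >= 16/5.
Smallest integer t = ceil(16/5) = 4.

Answer: 4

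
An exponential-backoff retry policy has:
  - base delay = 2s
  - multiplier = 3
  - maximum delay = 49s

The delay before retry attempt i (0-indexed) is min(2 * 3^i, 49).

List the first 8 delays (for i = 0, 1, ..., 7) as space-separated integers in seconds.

Computing each delay:
  i=0: min(2*3^0, 49) = 2
  i=1: min(2*3^1, 49) = 6
  i=2: min(2*3^2, 49) = 18
  i=3: min(2*3^3, 49) = 49
  i=4: min(2*3^4, 49) = 49
  i=5: min(2*3^5, 49) = 49
  i=6: min(2*3^6, 49) = 49
  i=7: min(2*3^7, 49) = 49

Answer: 2 6 18 49 49 49 49 49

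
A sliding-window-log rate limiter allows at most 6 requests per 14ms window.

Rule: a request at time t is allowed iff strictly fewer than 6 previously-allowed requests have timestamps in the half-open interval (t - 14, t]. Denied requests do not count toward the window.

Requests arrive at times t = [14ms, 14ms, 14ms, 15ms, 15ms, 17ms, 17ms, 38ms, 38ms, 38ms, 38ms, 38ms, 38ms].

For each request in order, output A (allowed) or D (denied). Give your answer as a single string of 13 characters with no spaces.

Tracking allowed requests in the window:
  req#1 t=14ms: ALLOW
  req#2 t=14ms: ALLOW
  req#3 t=14ms: ALLOW
  req#4 t=15ms: ALLOW
  req#5 t=15ms: ALLOW
  req#6 t=17ms: ALLOW
  req#7 t=17ms: DENY
  req#8 t=38ms: ALLOW
  req#9 t=38ms: ALLOW
  req#10 t=38ms: ALLOW
  req#11 t=38ms: ALLOW
  req#12 t=38ms: ALLOW
  req#13 t=38ms: ALLOW

Answer: AAAAAADAAAAAA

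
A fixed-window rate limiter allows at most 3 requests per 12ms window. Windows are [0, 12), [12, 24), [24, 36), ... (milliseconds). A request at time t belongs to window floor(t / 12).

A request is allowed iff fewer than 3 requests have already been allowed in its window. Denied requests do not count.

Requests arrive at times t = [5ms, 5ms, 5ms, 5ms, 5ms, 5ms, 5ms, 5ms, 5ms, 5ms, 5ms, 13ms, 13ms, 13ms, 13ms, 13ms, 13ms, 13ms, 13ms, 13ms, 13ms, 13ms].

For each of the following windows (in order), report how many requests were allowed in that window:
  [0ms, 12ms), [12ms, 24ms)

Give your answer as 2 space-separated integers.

Answer: 3 3

Derivation:
Processing requests:
  req#1 t=5ms (window 0): ALLOW
  req#2 t=5ms (window 0): ALLOW
  req#3 t=5ms (window 0): ALLOW
  req#4 t=5ms (window 0): DENY
  req#5 t=5ms (window 0): DENY
  req#6 t=5ms (window 0): DENY
  req#7 t=5ms (window 0): DENY
  req#8 t=5ms (window 0): DENY
  req#9 t=5ms (window 0): DENY
  req#10 t=5ms (window 0): DENY
  req#11 t=5ms (window 0): DENY
  req#12 t=13ms (window 1): ALLOW
  req#13 t=13ms (window 1): ALLOW
  req#14 t=13ms (window 1): ALLOW
  req#15 t=13ms (window 1): DENY
  req#16 t=13ms (window 1): DENY
  req#17 t=13ms (window 1): DENY
  req#18 t=13ms (window 1): DENY
  req#19 t=13ms (window 1): DENY
  req#20 t=13ms (window 1): DENY
  req#21 t=13ms (window 1): DENY
  req#22 t=13ms (window 1): DENY

Allowed counts by window: 3 3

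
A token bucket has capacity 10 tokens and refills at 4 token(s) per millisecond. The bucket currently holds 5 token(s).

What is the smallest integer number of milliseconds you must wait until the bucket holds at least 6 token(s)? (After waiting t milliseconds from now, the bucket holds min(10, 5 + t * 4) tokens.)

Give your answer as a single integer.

Answer: 1

Derivation:
Need 5 + t * 4 >= 6, so t >= 1/4.
Smallest integer t = ceil(1/4) = 1.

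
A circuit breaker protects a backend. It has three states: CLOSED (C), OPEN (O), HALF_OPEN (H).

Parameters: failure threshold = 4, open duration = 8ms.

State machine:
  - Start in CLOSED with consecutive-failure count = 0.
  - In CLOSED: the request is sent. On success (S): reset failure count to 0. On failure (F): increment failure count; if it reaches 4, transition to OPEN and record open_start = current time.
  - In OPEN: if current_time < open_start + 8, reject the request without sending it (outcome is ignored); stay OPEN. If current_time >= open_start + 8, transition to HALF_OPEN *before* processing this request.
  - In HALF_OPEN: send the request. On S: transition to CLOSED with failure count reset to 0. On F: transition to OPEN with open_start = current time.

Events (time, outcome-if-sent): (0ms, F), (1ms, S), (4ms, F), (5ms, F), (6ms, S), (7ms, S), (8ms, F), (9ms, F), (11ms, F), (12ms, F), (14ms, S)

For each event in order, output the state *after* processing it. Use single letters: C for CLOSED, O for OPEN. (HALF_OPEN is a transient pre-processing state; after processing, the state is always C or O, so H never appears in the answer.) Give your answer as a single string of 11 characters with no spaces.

Answer: CCCCCCCCCOO

Derivation:
State after each event:
  event#1 t=0ms outcome=F: state=CLOSED
  event#2 t=1ms outcome=S: state=CLOSED
  event#3 t=4ms outcome=F: state=CLOSED
  event#4 t=5ms outcome=F: state=CLOSED
  event#5 t=6ms outcome=S: state=CLOSED
  event#6 t=7ms outcome=S: state=CLOSED
  event#7 t=8ms outcome=F: state=CLOSED
  event#8 t=9ms outcome=F: state=CLOSED
  event#9 t=11ms outcome=F: state=CLOSED
  event#10 t=12ms outcome=F: state=OPEN
  event#11 t=14ms outcome=S: state=OPEN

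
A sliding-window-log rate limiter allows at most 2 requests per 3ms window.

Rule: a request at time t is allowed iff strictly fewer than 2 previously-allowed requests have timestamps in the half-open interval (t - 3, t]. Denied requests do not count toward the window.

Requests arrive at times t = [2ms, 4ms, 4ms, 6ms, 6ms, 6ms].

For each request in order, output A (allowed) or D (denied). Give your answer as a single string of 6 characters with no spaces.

Tracking allowed requests in the window:
  req#1 t=2ms: ALLOW
  req#2 t=4ms: ALLOW
  req#3 t=4ms: DENY
  req#4 t=6ms: ALLOW
  req#5 t=6ms: DENY
  req#6 t=6ms: DENY

Answer: AADADD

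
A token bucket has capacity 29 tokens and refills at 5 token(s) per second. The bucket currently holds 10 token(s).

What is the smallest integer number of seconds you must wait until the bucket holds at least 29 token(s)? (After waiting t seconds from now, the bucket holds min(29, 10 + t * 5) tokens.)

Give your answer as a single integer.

Need 10 + t * 5 >= 29, so t >= 19/5.
Smallest integer t = ceil(19/5) = 4.

Answer: 4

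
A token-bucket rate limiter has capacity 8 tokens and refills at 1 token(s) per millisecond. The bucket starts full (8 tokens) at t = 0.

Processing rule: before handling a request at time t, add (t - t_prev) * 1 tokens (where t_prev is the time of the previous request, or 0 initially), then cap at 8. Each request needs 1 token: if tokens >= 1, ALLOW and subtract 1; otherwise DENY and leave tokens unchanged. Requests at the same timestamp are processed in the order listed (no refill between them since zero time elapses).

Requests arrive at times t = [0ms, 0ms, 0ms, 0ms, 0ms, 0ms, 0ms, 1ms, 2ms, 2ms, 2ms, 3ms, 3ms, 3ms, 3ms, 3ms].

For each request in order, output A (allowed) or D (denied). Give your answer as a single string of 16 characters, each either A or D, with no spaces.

Simulating step by step:
  req#1 t=0ms: ALLOW
  req#2 t=0ms: ALLOW
  req#3 t=0ms: ALLOW
  req#4 t=0ms: ALLOW
  req#5 t=0ms: ALLOW
  req#6 t=0ms: ALLOW
  req#7 t=0ms: ALLOW
  req#8 t=1ms: ALLOW
  req#9 t=2ms: ALLOW
  req#10 t=2ms: ALLOW
  req#11 t=2ms: DENY
  req#12 t=3ms: ALLOW
  req#13 t=3ms: DENY
  req#14 t=3ms: DENY
  req#15 t=3ms: DENY
  req#16 t=3ms: DENY

Answer: AAAAAAAAAADADDDD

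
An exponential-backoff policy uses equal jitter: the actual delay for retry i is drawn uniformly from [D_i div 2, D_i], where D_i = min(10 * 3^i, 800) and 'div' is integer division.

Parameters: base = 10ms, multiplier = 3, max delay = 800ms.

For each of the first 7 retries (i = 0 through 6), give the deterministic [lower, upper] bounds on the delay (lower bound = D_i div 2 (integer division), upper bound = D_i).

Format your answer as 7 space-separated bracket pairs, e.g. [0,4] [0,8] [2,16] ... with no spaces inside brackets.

Computing bounds per retry:
  i=0: D_i=min(10*3^0,800)=10, bounds=[5,10]
  i=1: D_i=min(10*3^1,800)=30, bounds=[15,30]
  i=2: D_i=min(10*3^2,800)=90, bounds=[45,90]
  i=3: D_i=min(10*3^3,800)=270, bounds=[135,270]
  i=4: D_i=min(10*3^4,800)=800, bounds=[400,800]
  i=5: D_i=min(10*3^5,800)=800, bounds=[400,800]
  i=6: D_i=min(10*3^6,800)=800, bounds=[400,800]

Answer: [5,10] [15,30] [45,90] [135,270] [400,800] [400,800] [400,800]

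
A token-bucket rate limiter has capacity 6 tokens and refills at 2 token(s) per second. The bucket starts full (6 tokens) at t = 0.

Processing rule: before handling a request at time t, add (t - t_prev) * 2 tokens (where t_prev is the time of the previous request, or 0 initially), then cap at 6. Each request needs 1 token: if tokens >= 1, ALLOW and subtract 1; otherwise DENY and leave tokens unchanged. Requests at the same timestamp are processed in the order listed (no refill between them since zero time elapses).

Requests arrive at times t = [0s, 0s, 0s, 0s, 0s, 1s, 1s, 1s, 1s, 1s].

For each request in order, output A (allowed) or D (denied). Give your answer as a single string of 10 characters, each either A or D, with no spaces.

Simulating step by step:
  req#1 t=0s: ALLOW
  req#2 t=0s: ALLOW
  req#3 t=0s: ALLOW
  req#4 t=0s: ALLOW
  req#5 t=0s: ALLOW
  req#6 t=1s: ALLOW
  req#7 t=1s: ALLOW
  req#8 t=1s: ALLOW
  req#9 t=1s: DENY
  req#10 t=1s: DENY

Answer: AAAAAAAADD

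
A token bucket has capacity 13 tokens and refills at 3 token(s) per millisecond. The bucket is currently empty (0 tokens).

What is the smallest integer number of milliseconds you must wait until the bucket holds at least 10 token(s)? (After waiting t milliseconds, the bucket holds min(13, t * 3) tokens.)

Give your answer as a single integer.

Need t * 3 >= 10, so t >= 10/3.
Smallest integer t = ceil(10/3) = 4.

Answer: 4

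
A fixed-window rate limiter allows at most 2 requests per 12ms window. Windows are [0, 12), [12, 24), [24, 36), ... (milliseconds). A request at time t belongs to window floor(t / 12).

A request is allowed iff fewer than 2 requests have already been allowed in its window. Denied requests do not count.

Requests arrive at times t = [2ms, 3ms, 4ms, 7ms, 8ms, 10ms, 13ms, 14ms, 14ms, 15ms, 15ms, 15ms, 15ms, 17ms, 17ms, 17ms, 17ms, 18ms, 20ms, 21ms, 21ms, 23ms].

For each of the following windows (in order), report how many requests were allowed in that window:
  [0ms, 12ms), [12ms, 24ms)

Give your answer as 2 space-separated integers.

Processing requests:
  req#1 t=2ms (window 0): ALLOW
  req#2 t=3ms (window 0): ALLOW
  req#3 t=4ms (window 0): DENY
  req#4 t=7ms (window 0): DENY
  req#5 t=8ms (window 0): DENY
  req#6 t=10ms (window 0): DENY
  req#7 t=13ms (window 1): ALLOW
  req#8 t=14ms (window 1): ALLOW
  req#9 t=14ms (window 1): DENY
  req#10 t=15ms (window 1): DENY
  req#11 t=15ms (window 1): DENY
  req#12 t=15ms (window 1): DENY
  req#13 t=15ms (window 1): DENY
  req#14 t=17ms (window 1): DENY
  req#15 t=17ms (window 1): DENY
  req#16 t=17ms (window 1): DENY
  req#17 t=17ms (window 1): DENY
  req#18 t=18ms (window 1): DENY
  req#19 t=20ms (window 1): DENY
  req#20 t=21ms (window 1): DENY
  req#21 t=21ms (window 1): DENY
  req#22 t=23ms (window 1): DENY

Allowed counts by window: 2 2

Answer: 2 2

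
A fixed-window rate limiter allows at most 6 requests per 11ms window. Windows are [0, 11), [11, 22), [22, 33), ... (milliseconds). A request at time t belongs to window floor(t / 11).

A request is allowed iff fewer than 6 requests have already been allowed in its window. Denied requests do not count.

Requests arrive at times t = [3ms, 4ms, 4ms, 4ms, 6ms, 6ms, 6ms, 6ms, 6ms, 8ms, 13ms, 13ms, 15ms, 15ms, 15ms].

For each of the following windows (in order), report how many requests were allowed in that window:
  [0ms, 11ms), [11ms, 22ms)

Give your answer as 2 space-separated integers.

Answer: 6 5

Derivation:
Processing requests:
  req#1 t=3ms (window 0): ALLOW
  req#2 t=4ms (window 0): ALLOW
  req#3 t=4ms (window 0): ALLOW
  req#4 t=4ms (window 0): ALLOW
  req#5 t=6ms (window 0): ALLOW
  req#6 t=6ms (window 0): ALLOW
  req#7 t=6ms (window 0): DENY
  req#8 t=6ms (window 0): DENY
  req#9 t=6ms (window 0): DENY
  req#10 t=8ms (window 0): DENY
  req#11 t=13ms (window 1): ALLOW
  req#12 t=13ms (window 1): ALLOW
  req#13 t=15ms (window 1): ALLOW
  req#14 t=15ms (window 1): ALLOW
  req#15 t=15ms (window 1): ALLOW

Allowed counts by window: 6 5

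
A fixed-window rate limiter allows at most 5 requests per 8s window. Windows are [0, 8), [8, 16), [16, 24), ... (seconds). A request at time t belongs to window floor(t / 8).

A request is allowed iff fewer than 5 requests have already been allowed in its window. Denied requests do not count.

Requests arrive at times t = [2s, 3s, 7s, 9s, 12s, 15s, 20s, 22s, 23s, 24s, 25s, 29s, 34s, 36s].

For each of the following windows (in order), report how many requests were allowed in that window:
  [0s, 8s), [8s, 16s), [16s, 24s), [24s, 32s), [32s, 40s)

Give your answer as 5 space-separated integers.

Processing requests:
  req#1 t=2s (window 0): ALLOW
  req#2 t=3s (window 0): ALLOW
  req#3 t=7s (window 0): ALLOW
  req#4 t=9s (window 1): ALLOW
  req#5 t=12s (window 1): ALLOW
  req#6 t=15s (window 1): ALLOW
  req#7 t=20s (window 2): ALLOW
  req#8 t=22s (window 2): ALLOW
  req#9 t=23s (window 2): ALLOW
  req#10 t=24s (window 3): ALLOW
  req#11 t=25s (window 3): ALLOW
  req#12 t=29s (window 3): ALLOW
  req#13 t=34s (window 4): ALLOW
  req#14 t=36s (window 4): ALLOW

Allowed counts by window: 3 3 3 3 2

Answer: 3 3 3 3 2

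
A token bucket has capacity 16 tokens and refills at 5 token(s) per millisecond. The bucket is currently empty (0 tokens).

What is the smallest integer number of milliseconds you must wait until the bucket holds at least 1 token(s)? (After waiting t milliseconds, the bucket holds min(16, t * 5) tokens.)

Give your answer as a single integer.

Answer: 1

Derivation:
Need t * 5 >= 1, so t >= 1/5.
Smallest integer t = ceil(1/5) = 1.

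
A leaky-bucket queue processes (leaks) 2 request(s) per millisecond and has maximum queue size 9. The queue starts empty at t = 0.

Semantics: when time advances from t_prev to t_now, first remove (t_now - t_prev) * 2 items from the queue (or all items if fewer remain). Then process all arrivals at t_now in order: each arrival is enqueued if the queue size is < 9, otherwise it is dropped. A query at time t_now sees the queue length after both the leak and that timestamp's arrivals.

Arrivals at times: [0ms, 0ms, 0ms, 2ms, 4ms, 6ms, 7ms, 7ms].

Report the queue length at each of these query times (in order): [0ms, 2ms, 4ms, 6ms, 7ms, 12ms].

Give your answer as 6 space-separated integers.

Queue lengths at query times:
  query t=0ms: backlog = 3
  query t=2ms: backlog = 1
  query t=4ms: backlog = 1
  query t=6ms: backlog = 1
  query t=7ms: backlog = 2
  query t=12ms: backlog = 0

Answer: 3 1 1 1 2 0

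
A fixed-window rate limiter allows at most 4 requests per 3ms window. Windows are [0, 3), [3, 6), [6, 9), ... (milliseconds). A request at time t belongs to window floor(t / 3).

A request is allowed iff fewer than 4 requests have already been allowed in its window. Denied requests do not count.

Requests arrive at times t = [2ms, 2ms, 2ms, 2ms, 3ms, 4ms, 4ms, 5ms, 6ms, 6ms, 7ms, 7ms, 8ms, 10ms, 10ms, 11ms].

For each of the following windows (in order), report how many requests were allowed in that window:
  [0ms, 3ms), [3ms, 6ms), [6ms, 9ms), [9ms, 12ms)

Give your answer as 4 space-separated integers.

Processing requests:
  req#1 t=2ms (window 0): ALLOW
  req#2 t=2ms (window 0): ALLOW
  req#3 t=2ms (window 0): ALLOW
  req#4 t=2ms (window 0): ALLOW
  req#5 t=3ms (window 1): ALLOW
  req#6 t=4ms (window 1): ALLOW
  req#7 t=4ms (window 1): ALLOW
  req#8 t=5ms (window 1): ALLOW
  req#9 t=6ms (window 2): ALLOW
  req#10 t=6ms (window 2): ALLOW
  req#11 t=7ms (window 2): ALLOW
  req#12 t=7ms (window 2): ALLOW
  req#13 t=8ms (window 2): DENY
  req#14 t=10ms (window 3): ALLOW
  req#15 t=10ms (window 3): ALLOW
  req#16 t=11ms (window 3): ALLOW

Allowed counts by window: 4 4 4 3

Answer: 4 4 4 3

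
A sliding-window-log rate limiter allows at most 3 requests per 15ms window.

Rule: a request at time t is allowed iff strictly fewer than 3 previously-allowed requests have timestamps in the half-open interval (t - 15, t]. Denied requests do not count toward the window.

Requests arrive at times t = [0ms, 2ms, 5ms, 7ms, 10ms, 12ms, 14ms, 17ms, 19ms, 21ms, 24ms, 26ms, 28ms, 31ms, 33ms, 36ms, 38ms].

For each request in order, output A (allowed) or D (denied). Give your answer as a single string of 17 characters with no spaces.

Answer: AAADDDDAAADDDDAAA

Derivation:
Tracking allowed requests in the window:
  req#1 t=0ms: ALLOW
  req#2 t=2ms: ALLOW
  req#3 t=5ms: ALLOW
  req#4 t=7ms: DENY
  req#5 t=10ms: DENY
  req#6 t=12ms: DENY
  req#7 t=14ms: DENY
  req#8 t=17ms: ALLOW
  req#9 t=19ms: ALLOW
  req#10 t=21ms: ALLOW
  req#11 t=24ms: DENY
  req#12 t=26ms: DENY
  req#13 t=28ms: DENY
  req#14 t=31ms: DENY
  req#15 t=33ms: ALLOW
  req#16 t=36ms: ALLOW
  req#17 t=38ms: ALLOW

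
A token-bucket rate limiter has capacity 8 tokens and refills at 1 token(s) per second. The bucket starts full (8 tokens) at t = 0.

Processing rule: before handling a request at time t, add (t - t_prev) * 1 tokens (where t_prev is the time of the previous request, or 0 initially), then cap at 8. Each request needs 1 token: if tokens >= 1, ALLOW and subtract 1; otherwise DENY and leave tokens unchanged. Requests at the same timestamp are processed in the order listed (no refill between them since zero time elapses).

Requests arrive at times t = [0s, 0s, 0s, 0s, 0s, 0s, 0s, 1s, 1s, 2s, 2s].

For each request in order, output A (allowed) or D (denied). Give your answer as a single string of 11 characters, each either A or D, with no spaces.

Answer: AAAAAAAAAAD

Derivation:
Simulating step by step:
  req#1 t=0s: ALLOW
  req#2 t=0s: ALLOW
  req#3 t=0s: ALLOW
  req#4 t=0s: ALLOW
  req#5 t=0s: ALLOW
  req#6 t=0s: ALLOW
  req#7 t=0s: ALLOW
  req#8 t=1s: ALLOW
  req#9 t=1s: ALLOW
  req#10 t=2s: ALLOW
  req#11 t=2s: DENY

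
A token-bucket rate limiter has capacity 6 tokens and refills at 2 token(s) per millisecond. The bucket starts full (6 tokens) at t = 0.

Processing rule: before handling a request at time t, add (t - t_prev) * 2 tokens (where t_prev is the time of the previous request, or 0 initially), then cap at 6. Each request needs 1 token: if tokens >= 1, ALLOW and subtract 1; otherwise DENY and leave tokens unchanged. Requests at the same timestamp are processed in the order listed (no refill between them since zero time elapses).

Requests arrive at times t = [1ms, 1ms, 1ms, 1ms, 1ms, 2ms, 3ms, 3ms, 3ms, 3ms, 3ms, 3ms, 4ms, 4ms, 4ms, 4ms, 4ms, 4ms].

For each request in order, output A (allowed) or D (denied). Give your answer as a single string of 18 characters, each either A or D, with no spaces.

Simulating step by step:
  req#1 t=1ms: ALLOW
  req#2 t=1ms: ALLOW
  req#3 t=1ms: ALLOW
  req#4 t=1ms: ALLOW
  req#5 t=1ms: ALLOW
  req#6 t=2ms: ALLOW
  req#7 t=3ms: ALLOW
  req#8 t=3ms: ALLOW
  req#9 t=3ms: ALLOW
  req#10 t=3ms: ALLOW
  req#11 t=3ms: DENY
  req#12 t=3ms: DENY
  req#13 t=4ms: ALLOW
  req#14 t=4ms: ALLOW
  req#15 t=4ms: DENY
  req#16 t=4ms: DENY
  req#17 t=4ms: DENY
  req#18 t=4ms: DENY

Answer: AAAAAAAAAADDAADDDD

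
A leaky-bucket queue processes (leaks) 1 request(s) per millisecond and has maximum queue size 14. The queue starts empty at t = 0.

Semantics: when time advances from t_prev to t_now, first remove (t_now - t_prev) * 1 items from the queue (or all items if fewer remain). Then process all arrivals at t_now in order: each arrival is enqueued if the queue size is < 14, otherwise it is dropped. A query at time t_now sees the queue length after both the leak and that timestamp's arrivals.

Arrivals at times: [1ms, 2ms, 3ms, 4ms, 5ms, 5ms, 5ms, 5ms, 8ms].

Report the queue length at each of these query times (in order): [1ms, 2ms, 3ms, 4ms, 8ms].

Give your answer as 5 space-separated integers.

Answer: 1 1 1 1 2

Derivation:
Queue lengths at query times:
  query t=1ms: backlog = 1
  query t=2ms: backlog = 1
  query t=3ms: backlog = 1
  query t=4ms: backlog = 1
  query t=8ms: backlog = 2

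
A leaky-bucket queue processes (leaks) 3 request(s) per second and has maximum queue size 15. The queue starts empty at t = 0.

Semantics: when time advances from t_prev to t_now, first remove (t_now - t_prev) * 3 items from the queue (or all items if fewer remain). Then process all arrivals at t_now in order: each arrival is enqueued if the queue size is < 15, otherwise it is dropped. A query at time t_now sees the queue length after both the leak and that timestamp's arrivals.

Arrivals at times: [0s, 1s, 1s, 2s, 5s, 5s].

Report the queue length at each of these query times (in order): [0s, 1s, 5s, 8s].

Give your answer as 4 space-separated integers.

Answer: 1 2 2 0

Derivation:
Queue lengths at query times:
  query t=0s: backlog = 1
  query t=1s: backlog = 2
  query t=5s: backlog = 2
  query t=8s: backlog = 0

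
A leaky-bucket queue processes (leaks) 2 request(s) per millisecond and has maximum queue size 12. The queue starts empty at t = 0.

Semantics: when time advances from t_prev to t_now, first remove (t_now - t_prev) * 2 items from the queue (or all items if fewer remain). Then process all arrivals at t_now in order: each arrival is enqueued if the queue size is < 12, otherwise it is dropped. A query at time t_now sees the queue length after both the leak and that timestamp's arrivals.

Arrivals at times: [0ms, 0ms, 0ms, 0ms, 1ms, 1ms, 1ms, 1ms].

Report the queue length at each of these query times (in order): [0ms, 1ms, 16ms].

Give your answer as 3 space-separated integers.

Answer: 4 6 0

Derivation:
Queue lengths at query times:
  query t=0ms: backlog = 4
  query t=1ms: backlog = 6
  query t=16ms: backlog = 0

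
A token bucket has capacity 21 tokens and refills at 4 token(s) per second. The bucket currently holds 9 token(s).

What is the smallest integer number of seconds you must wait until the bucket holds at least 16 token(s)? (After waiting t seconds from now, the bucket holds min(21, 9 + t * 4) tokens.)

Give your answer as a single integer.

Answer: 2

Derivation:
Need 9 + t * 4 >= 16, so t >= 7/4.
Smallest integer t = ceil(7/4) = 2.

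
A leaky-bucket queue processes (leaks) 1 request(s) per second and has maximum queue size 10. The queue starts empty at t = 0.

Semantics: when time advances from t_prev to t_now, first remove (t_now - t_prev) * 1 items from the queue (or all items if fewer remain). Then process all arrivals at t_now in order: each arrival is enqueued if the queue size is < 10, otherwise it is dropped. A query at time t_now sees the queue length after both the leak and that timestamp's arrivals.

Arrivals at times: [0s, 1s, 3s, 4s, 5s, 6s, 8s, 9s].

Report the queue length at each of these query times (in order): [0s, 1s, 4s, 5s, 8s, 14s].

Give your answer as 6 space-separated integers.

Queue lengths at query times:
  query t=0s: backlog = 1
  query t=1s: backlog = 1
  query t=4s: backlog = 1
  query t=5s: backlog = 1
  query t=8s: backlog = 1
  query t=14s: backlog = 0

Answer: 1 1 1 1 1 0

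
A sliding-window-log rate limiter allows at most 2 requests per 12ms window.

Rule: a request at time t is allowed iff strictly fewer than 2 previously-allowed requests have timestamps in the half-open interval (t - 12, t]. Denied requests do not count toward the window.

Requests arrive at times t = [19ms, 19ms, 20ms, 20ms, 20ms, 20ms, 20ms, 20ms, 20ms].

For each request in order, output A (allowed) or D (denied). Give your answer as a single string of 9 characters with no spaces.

Tracking allowed requests in the window:
  req#1 t=19ms: ALLOW
  req#2 t=19ms: ALLOW
  req#3 t=20ms: DENY
  req#4 t=20ms: DENY
  req#5 t=20ms: DENY
  req#6 t=20ms: DENY
  req#7 t=20ms: DENY
  req#8 t=20ms: DENY
  req#9 t=20ms: DENY

Answer: AADDDDDDD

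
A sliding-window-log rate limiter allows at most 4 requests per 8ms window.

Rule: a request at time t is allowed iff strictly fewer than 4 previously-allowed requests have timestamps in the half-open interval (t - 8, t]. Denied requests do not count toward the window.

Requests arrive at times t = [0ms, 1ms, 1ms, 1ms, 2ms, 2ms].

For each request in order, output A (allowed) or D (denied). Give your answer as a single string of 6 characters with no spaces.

Answer: AAAADD

Derivation:
Tracking allowed requests in the window:
  req#1 t=0ms: ALLOW
  req#2 t=1ms: ALLOW
  req#3 t=1ms: ALLOW
  req#4 t=1ms: ALLOW
  req#5 t=2ms: DENY
  req#6 t=2ms: DENY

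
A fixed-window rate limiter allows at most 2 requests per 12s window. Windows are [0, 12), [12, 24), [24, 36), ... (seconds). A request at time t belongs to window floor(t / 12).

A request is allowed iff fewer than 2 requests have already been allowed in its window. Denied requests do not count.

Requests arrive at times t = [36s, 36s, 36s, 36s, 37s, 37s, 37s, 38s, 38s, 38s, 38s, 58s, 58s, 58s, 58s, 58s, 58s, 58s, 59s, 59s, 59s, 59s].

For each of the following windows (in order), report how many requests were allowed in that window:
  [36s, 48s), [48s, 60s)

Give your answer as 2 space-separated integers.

Processing requests:
  req#1 t=36s (window 3): ALLOW
  req#2 t=36s (window 3): ALLOW
  req#3 t=36s (window 3): DENY
  req#4 t=36s (window 3): DENY
  req#5 t=37s (window 3): DENY
  req#6 t=37s (window 3): DENY
  req#7 t=37s (window 3): DENY
  req#8 t=38s (window 3): DENY
  req#9 t=38s (window 3): DENY
  req#10 t=38s (window 3): DENY
  req#11 t=38s (window 3): DENY
  req#12 t=58s (window 4): ALLOW
  req#13 t=58s (window 4): ALLOW
  req#14 t=58s (window 4): DENY
  req#15 t=58s (window 4): DENY
  req#16 t=58s (window 4): DENY
  req#17 t=58s (window 4): DENY
  req#18 t=58s (window 4): DENY
  req#19 t=59s (window 4): DENY
  req#20 t=59s (window 4): DENY
  req#21 t=59s (window 4): DENY
  req#22 t=59s (window 4): DENY

Allowed counts by window: 2 2

Answer: 2 2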